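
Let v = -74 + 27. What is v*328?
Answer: -15416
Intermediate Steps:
v = -47
v*328 = -47*328 = -15416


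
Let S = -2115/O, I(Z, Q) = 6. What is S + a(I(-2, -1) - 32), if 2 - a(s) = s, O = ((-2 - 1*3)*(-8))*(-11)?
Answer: 2887/88 ≈ 32.807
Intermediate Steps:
O = -440 (O = ((-2 - 3)*(-8))*(-11) = -5*(-8)*(-11) = 40*(-11) = -440)
a(s) = 2 - s
S = 423/88 (S = -2115/(-440) = -2115*(-1/440) = 423/88 ≈ 4.8068)
S + a(I(-2, -1) - 32) = 423/88 + (2 - (6 - 32)) = 423/88 + (2 - 1*(-26)) = 423/88 + (2 + 26) = 423/88 + 28 = 2887/88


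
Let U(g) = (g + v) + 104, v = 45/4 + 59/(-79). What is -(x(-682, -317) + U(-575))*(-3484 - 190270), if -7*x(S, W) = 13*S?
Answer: 172735275449/1106 ≈ 1.5618e+8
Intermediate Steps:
v = 3319/316 (v = 45*(¼) + 59*(-1/79) = 45/4 - 59/79 = 3319/316 ≈ 10.503)
x(S, W) = -13*S/7
U(g) = 36183/316 + g (U(g) = (g + 3319/316) + 104 = (3319/316 + g) + 104 = 36183/316 + g)
-(x(-682, -317) + U(-575))*(-3484 - 190270) = -(-13/7*(-682) + (36183/316 - 575))*(-3484 - 190270) = -(8866/7 - 145517/316)*(-193754) = -1783037*(-193754)/2212 = -1*(-172735275449/1106) = 172735275449/1106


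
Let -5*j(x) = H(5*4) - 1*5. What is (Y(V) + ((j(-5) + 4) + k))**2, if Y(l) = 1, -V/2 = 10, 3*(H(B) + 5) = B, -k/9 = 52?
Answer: 1923769/9 ≈ 2.1375e+5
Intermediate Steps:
k = -468 (k = -9*52 = -468)
H(B) = -5 + B/3
V = -20 (V = -2*10 = -20)
j(x) = 2/3 (j(x) = -((-5 + (5*4)/3) - 1*5)/5 = -((-5 + (1/3)*20) - 5)/5 = -((-5 + 20/3) - 5)/5 = -(5/3 - 5)/5 = -1/5*(-10/3) = 2/3)
(Y(V) + ((j(-5) + 4) + k))**2 = (1 + ((2/3 + 4) - 468))**2 = (1 + (14/3 - 468))**2 = (1 - 1390/3)**2 = (-1387/3)**2 = 1923769/9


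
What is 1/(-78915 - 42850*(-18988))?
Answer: 1/2312073820 ≈ 4.3251e-10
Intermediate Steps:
1/(-78915 - 42850*(-18988)) = -1/18988/(-121765) = -1/121765*(-1/18988) = 1/2312073820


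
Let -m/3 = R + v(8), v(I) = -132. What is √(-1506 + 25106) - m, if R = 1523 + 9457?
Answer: 32544 + 20*√59 ≈ 32698.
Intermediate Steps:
R = 10980
m = -32544 (m = -3*(10980 - 132) = -3*10848 = -32544)
√(-1506 + 25106) - m = √(-1506 + 25106) - 1*(-32544) = √23600 + 32544 = 20*√59 + 32544 = 32544 + 20*√59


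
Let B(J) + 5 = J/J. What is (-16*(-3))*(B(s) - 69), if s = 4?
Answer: -3504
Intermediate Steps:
B(J) = -4 (B(J) = -5 + J/J = -5 + 1 = -4)
(-16*(-3))*(B(s) - 69) = (-16*(-3))*(-4 - 69) = 48*(-73) = -3504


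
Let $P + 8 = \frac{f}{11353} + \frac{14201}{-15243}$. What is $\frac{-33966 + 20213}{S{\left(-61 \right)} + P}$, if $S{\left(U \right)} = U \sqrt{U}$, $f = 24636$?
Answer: $\frac{2784913865587351136919}{6798907760831824674790} - \frac{25124038657667171482653 i \sqrt{61}}{6798907760831824674790} \approx 0.40961 - 28.861 i$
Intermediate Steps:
$P = - \frac{1170127637}{173053779}$ ($P = -8 + \left(\frac{24636}{11353} + \frac{14201}{-15243}\right) = -8 + \left(24636 \cdot \frac{1}{11353} + 14201 \left(- \frac{1}{15243}\right)\right) = -8 + \left(\frac{24636}{11353} - \frac{14201}{15243}\right) = -8 + \frac{214302595}{173053779} = - \frac{1170127637}{173053779} \approx -6.7616$)
$S{\left(U \right)} = U^{\frac{3}{2}}$
$\frac{-33966 + 20213}{S{\left(-61 \right)} + P} = \frac{-33966 + 20213}{\left(-61\right)^{\frac{3}{2}} - \frac{1170127637}{173053779}} = - \frac{13753}{- 61 i \sqrt{61} - \frac{1170127637}{173053779}} = - \frac{13753}{- \frac{1170127637}{173053779} - 61 i \sqrt{61}}$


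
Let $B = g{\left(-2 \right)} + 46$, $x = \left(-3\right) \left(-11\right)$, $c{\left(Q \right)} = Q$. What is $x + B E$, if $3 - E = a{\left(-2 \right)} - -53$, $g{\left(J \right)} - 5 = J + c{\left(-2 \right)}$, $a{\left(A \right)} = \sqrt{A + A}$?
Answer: $-2317 - 94 i \approx -2317.0 - 94.0 i$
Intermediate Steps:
$a{\left(A \right)} = \sqrt{2} \sqrt{A}$ ($a{\left(A \right)} = \sqrt{2 A} = \sqrt{2} \sqrt{A}$)
$g{\left(J \right)} = 3 + J$ ($g{\left(J \right)} = 5 + \left(J - 2\right) = 5 + \left(-2 + J\right) = 3 + J$)
$x = 33$
$B = 47$ ($B = \left(3 - 2\right) + 46 = 1 + 46 = 47$)
$E = -50 - 2 i$ ($E = 3 - \left(\sqrt{2} \sqrt{-2} - -53\right) = 3 - \left(\sqrt{2} i \sqrt{2} + 53\right) = 3 - \left(2 i + 53\right) = 3 - \left(53 + 2 i\right) = -50 - 2 i \approx -50.0 - 2.0 i$)
$x + B E = 33 + 47 \left(-50 - 2 i\right) = 33 - \left(2350 + 94 i\right) = -2317 - 94 i$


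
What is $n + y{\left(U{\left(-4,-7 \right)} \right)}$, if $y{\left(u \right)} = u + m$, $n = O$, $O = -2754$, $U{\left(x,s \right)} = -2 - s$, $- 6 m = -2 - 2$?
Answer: $- \frac{8245}{3} \approx -2748.3$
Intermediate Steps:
$m = \frac{2}{3}$ ($m = - \frac{-2 - 2}{6} = \left(- \frac{1}{6}\right) \left(-4\right) = \frac{2}{3} \approx 0.66667$)
$n = -2754$
$y{\left(u \right)} = \frac{2}{3} + u$ ($y{\left(u \right)} = u + \frac{2}{3} = \frac{2}{3} + u$)
$n + y{\left(U{\left(-4,-7 \right)} \right)} = -2754 + \left(\frac{2}{3} - -5\right) = -2754 + \left(\frac{2}{3} + \left(-2 + 7\right)\right) = -2754 + \left(\frac{2}{3} + 5\right) = -2754 + \frac{17}{3} = - \frac{8245}{3}$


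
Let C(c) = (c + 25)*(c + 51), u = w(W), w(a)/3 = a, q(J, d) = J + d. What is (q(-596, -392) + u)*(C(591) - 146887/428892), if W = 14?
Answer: -80227720054801/214446 ≈ -3.7412e+8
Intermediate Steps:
w(a) = 3*a
u = 42 (u = 3*14 = 42)
C(c) = (25 + c)*(51 + c)
(q(-596, -392) + u)*(C(591) - 146887/428892) = ((-596 - 392) + 42)*((1275 + 591**2 + 76*591) - 146887/428892) = (-988 + 42)*((1275 + 349281 + 44916) - 146887*1/428892) = -946*(395472 - 146887/428892) = -946*169614630137/428892 = -80227720054801/214446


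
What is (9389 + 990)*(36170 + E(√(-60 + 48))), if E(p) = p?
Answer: 375408430 + 20758*I*√3 ≈ 3.7541e+8 + 35954.0*I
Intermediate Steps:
(9389 + 990)*(36170 + E(√(-60 + 48))) = (9389 + 990)*(36170 + √(-60 + 48)) = 10379*(36170 + √(-12)) = 10379*(36170 + 2*I*√3) = 375408430 + 20758*I*√3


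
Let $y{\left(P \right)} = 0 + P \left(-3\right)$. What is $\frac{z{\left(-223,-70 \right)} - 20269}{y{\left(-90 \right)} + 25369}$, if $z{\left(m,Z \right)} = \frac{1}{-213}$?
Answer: $- \frac{4317298}{5461107} \approx -0.79055$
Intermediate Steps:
$y{\left(P \right)} = - 3 P$ ($y{\left(P \right)} = 0 - 3 P = - 3 P$)
$z{\left(m,Z \right)} = - \frac{1}{213}$
$\frac{z{\left(-223,-70 \right)} - 20269}{y{\left(-90 \right)} + 25369} = \frac{- \frac{1}{213} - 20269}{\left(-3\right) \left(-90\right) + 25369} = - \frac{4317298}{213 \left(270 + 25369\right)} = - \frac{4317298}{213 \cdot 25639} = \left(- \frac{4317298}{213}\right) \frac{1}{25639} = - \frac{4317298}{5461107}$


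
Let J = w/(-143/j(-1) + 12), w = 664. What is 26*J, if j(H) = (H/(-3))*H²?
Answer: -17264/417 ≈ -41.400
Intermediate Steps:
j(H) = -H³/3 (j(H) = (H*(-⅓))*H² = (-H/3)*H² = -H³/3)
J = -664/417 (J = 664/(-143/((-⅓*(-1)³)) + 12) = 664/(-143/((-⅓*(-1))) + 12) = 664/(-143/⅓ + 12) = 664/(-143*3 + 12) = 664/(-13*33 + 12) = 664/(-429 + 12) = 664/(-417) = 664*(-1/417) = -664/417 ≈ -1.5923)
26*J = 26*(-664/417) = -17264/417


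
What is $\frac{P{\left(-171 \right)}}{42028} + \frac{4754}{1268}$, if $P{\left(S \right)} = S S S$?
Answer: $- \frac{80795611}{701204} \approx -115.22$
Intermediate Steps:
$P{\left(S \right)} = S^{3}$ ($P{\left(S \right)} = S^{2} S = S^{3}$)
$\frac{P{\left(-171 \right)}}{42028} + \frac{4754}{1268} = \frac{\left(-171\right)^{3}}{42028} + \frac{4754}{1268} = \left(-5000211\right) \frac{1}{42028} + 4754 \cdot \frac{1}{1268} = - \frac{263169}{2212} + \frac{2377}{634} = - \frac{80795611}{701204}$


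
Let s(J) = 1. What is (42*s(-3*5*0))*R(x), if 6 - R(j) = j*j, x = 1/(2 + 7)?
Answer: 6790/27 ≈ 251.48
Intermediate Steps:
x = ⅑ (x = 1/9 = ⅑ ≈ 0.11111)
R(j) = 6 - j² (R(j) = 6 - j*j = 6 - j²)
(42*s(-3*5*0))*R(x) = (42*1)*(6 - (⅑)²) = 42*(6 - 1*1/81) = 42*(6 - 1/81) = 42*(485/81) = 6790/27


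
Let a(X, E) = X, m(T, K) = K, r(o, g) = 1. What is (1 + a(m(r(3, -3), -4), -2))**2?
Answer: 9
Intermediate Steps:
(1 + a(m(r(3, -3), -4), -2))**2 = (1 - 4)**2 = (-3)**2 = 9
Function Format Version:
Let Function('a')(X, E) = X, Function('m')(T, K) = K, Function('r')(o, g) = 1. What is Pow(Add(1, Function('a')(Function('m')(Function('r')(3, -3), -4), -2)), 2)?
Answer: 9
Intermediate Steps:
Pow(Add(1, Function('a')(Function('m')(Function('r')(3, -3), -4), -2)), 2) = Pow(Add(1, -4), 2) = Pow(-3, 2) = 9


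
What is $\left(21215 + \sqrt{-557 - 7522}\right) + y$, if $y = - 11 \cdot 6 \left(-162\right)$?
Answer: $31907 + i \sqrt{8079} \approx 31907.0 + 89.883 i$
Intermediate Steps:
$y = 10692$ ($y = \left(-11\right) \left(-972\right) = 10692$)
$\left(21215 + \sqrt{-557 - 7522}\right) + y = \left(21215 + \sqrt{-557 - 7522}\right) + 10692 = \left(21215 + \sqrt{-8079}\right) + 10692 = \left(21215 + i \sqrt{8079}\right) + 10692 = 31907 + i \sqrt{8079}$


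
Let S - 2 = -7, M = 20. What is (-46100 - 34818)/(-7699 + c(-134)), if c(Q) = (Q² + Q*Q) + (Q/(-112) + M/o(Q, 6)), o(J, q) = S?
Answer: -4531408/1579771 ≈ -2.8684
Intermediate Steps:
S = -5 (S = 2 - 7 = -5)
o(J, q) = -5
c(Q) = -4 + 2*Q² - Q/112 (c(Q) = (Q² + Q*Q) + (Q/(-112) + 20/(-5)) = (Q² + Q²) + (Q*(-1/112) + 20*(-⅕)) = 2*Q² + (-Q/112 - 4) = 2*Q² + (-4 - Q/112) = -4 + 2*Q² - Q/112)
(-46100 - 34818)/(-7699 + c(-134)) = (-46100 - 34818)/(-7699 + (-4 + 2*(-134)² - 1/112*(-134))) = -80918/(-7699 + (-4 + 2*17956 + 67/56)) = -80918/(-7699 + (-4 + 35912 + 67/56)) = -80918/(-7699 + 2010915/56) = -80918/1579771/56 = -80918*56/1579771 = -4531408/1579771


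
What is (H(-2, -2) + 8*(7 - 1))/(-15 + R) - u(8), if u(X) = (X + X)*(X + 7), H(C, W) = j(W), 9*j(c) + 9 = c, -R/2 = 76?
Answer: -361141/1503 ≈ -240.28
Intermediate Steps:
R = -152 (R = -2*76 = -152)
j(c) = -1 + c/9
H(C, W) = -1 + W/9
u(X) = 2*X*(7 + X) (u(X) = (2*X)*(7 + X) = 2*X*(7 + X))
(H(-2, -2) + 8*(7 - 1))/(-15 + R) - u(8) = ((-1 + (⅑)*(-2)) + 8*(7 - 1))/(-15 - 152) - 2*8*(7 + 8) = ((-1 - 2/9) + 8*6)/(-167) - 2*8*15 = (-11/9 + 48)*(-1/167) - 1*240 = (421/9)*(-1/167) - 240 = -421/1503 - 240 = -361141/1503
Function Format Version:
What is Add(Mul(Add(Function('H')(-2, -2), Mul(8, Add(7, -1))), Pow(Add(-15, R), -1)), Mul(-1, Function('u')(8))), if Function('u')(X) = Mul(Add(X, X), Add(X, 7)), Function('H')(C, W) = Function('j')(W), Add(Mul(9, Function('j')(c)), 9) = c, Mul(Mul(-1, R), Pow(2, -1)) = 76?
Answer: Rational(-361141, 1503) ≈ -240.28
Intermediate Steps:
R = -152 (R = Mul(-2, 76) = -152)
Function('j')(c) = Add(-1, Mul(Rational(1, 9), c))
Function('H')(C, W) = Add(-1, Mul(Rational(1, 9), W))
Function('u')(X) = Mul(2, X, Add(7, X)) (Function('u')(X) = Mul(Mul(2, X), Add(7, X)) = Mul(2, X, Add(7, X)))
Add(Mul(Add(Function('H')(-2, -2), Mul(8, Add(7, -1))), Pow(Add(-15, R), -1)), Mul(-1, Function('u')(8))) = Add(Mul(Add(Add(-1, Mul(Rational(1, 9), -2)), Mul(8, Add(7, -1))), Pow(Add(-15, -152), -1)), Mul(-1, Mul(2, 8, Add(7, 8)))) = Add(Mul(Add(Add(-1, Rational(-2, 9)), Mul(8, 6)), Pow(-167, -1)), Mul(-1, Mul(2, 8, 15))) = Add(Mul(Add(Rational(-11, 9), 48), Rational(-1, 167)), Mul(-1, 240)) = Add(Mul(Rational(421, 9), Rational(-1, 167)), -240) = Add(Rational(-421, 1503), -240) = Rational(-361141, 1503)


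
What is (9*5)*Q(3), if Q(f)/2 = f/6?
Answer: 45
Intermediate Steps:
Q(f) = f/3 (Q(f) = 2*(f/6) = f/3)
(9*5)*Q(3) = (9*5)*((1/3)*3) = 45*1 = 45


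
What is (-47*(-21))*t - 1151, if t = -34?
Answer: -34709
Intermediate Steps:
(-47*(-21))*t - 1151 = -47*(-21)*(-34) - 1151 = 987*(-34) - 1151 = -33558 - 1151 = -34709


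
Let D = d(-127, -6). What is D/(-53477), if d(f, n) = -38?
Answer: 38/53477 ≈ 0.00071059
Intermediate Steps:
D = -38
D/(-53477) = -38/(-53477) = -38*(-1/53477) = 38/53477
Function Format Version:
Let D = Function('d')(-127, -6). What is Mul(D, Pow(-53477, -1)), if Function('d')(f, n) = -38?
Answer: Rational(38, 53477) ≈ 0.00071059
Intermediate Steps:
D = -38
Mul(D, Pow(-53477, -1)) = Mul(-38, Pow(-53477, -1)) = Mul(-38, Rational(-1, 53477)) = Rational(38, 53477)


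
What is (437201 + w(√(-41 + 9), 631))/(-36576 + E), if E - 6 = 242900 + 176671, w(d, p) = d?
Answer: 437201/383001 + 4*I*√2/383001 ≈ 1.1415 + 1.477e-5*I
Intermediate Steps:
E = 419577 (E = 6 + (242900 + 176671) = 6 + 419571 = 419577)
(437201 + w(√(-41 + 9), 631))/(-36576 + E) = (437201 + √(-41 + 9))/(-36576 + 419577) = (437201 + √(-32))/383001 = (437201 + 4*I*√2)*(1/383001) = 437201/383001 + 4*I*√2/383001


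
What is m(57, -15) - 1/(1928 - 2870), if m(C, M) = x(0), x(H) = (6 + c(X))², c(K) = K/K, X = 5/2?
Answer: 46159/942 ≈ 49.001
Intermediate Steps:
X = 5/2 (X = 5*(½) = 5/2 ≈ 2.5000)
c(K) = 1
x(H) = 49 (x(H) = (6 + 1)² = 7² = 49)
m(C, M) = 49
m(57, -15) - 1/(1928 - 2870) = 49 - 1/(1928 - 2870) = 49 - 1/(-942) = 49 - 1*(-1/942) = 49 + 1/942 = 46159/942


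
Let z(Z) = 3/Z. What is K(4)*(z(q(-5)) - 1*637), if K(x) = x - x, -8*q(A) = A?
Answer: 0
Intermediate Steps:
q(A) = -A/8
K(x) = 0
K(4)*(z(q(-5)) - 1*637) = 0*(3/((-⅛*(-5))) - 1*637) = 0*(3/(5/8) - 637) = 0*(3*(8/5) - 637) = 0*(24/5 - 637) = 0*(-3161/5) = 0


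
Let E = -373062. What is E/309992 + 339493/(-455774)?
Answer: -6256183501/3211052132 ≈ -1.9483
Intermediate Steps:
E/309992 + 339493/(-455774) = -373062/309992 + 339493/(-455774) = -373062*1/309992 + 339493*(-1/455774) = -186531/154996 - 30863/41434 = -6256183501/3211052132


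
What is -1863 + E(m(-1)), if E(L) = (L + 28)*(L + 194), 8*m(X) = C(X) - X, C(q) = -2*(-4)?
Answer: 244481/64 ≈ 3820.0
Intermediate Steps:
C(q) = 8
m(X) = 1 - X/8 (m(X) = (8 - X)/8 = 1 - X/8)
E(L) = (28 + L)*(194 + L)
-1863 + E(m(-1)) = -1863 + (5432 + (1 - ⅛*(-1))² + 222*(1 - ⅛*(-1))) = -1863 + (5432 + (1 + ⅛)² + 222*(1 + ⅛)) = -1863 + (5432 + (9/8)² + 222*(9/8)) = -1863 + (5432 + 81/64 + 999/4) = -1863 + 363713/64 = 244481/64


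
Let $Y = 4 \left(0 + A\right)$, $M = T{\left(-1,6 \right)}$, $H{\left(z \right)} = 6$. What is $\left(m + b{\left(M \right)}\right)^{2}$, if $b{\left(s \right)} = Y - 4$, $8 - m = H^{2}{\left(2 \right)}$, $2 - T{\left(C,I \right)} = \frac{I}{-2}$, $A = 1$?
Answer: $784$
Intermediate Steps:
$T{\left(C,I \right)} = 2 + \frac{I}{2}$ ($T{\left(C,I \right)} = 2 - \frac{I}{-2} = 2 - I \left(- \frac{1}{2}\right) = 2 - - \frac{I}{2} = 2 + \frac{I}{2}$)
$M = 5$ ($M = 2 + \frac{1}{2} \cdot 6 = 2 + 3 = 5$)
$m = -28$ ($m = 8 - 6^{2} = 8 - 36 = -28$)
$Y = 4$ ($Y = 4 \left(0 + 1\right) = 4 \cdot 1 = 4$)
$b{\left(s \right)} = 0$ ($b{\left(s \right)} = 4 - 4 = 0$)
$\left(m + b{\left(M \right)}\right)^{2} = \left(-28 + 0\right)^{2} = \left(-28\right)^{2} = 784$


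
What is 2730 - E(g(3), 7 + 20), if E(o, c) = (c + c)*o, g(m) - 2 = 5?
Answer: 2352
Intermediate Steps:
g(m) = 7 (g(m) = 2 + 5 = 7)
E(o, c) = 2*c*o (E(o, c) = (2*c)*o = 2*c*o)
2730 - E(g(3), 7 + 20) = 2730 - 2*(7 + 20)*7 = 2730 - 2*27*7 = 2730 - 1*378 = 2730 - 378 = 2352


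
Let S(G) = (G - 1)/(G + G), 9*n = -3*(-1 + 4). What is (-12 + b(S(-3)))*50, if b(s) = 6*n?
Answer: -900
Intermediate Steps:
n = -1 (n = (-3*(-1 + 4))/9 = (-3*3)/9 = (⅑)*(-9) = -1)
S(G) = (-1 + G)/(2*G) (S(G) = (-1 + G)/((2*G)) = (-1 + G)*(1/(2*G)) = (-1 + G)/(2*G))
b(s) = -6 (b(s) = 6*(-1) = -6)
(-12 + b(S(-3)))*50 = (-12 - 6)*50 = -18*50 = -900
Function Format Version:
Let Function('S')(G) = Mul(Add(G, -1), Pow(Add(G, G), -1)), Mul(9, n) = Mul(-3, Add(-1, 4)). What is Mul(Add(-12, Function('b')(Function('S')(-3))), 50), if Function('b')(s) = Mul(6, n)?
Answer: -900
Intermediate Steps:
n = -1 (n = Mul(Rational(1, 9), Mul(-3, Add(-1, 4))) = Mul(Rational(1, 9), Mul(-3, 3)) = Mul(Rational(1, 9), -9) = -1)
Function('S')(G) = Mul(Rational(1, 2), Pow(G, -1), Add(-1, G)) (Function('S')(G) = Mul(Add(-1, G), Pow(Mul(2, G), -1)) = Mul(Add(-1, G), Mul(Rational(1, 2), Pow(G, -1))) = Mul(Rational(1, 2), Pow(G, -1), Add(-1, G)))
Function('b')(s) = -6 (Function('b')(s) = Mul(6, -1) = -6)
Mul(Add(-12, Function('b')(Function('S')(-3))), 50) = Mul(Add(-12, -6), 50) = Mul(-18, 50) = -900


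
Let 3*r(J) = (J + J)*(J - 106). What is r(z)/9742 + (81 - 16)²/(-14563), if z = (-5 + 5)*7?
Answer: -4225/14563 ≈ -0.29012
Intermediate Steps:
z = 0 (z = 0*7 = 0)
r(J) = 2*J*(-106 + J)/3 (r(J) = ((J + J)*(J - 106))/3 = ((2*J)*(-106 + J))/3 = (2*J*(-106 + J))/3 = 2*J*(-106 + J)/3)
r(z)/9742 + (81 - 16)²/(-14563) = ((⅔)*0*(-106 + 0))/9742 + (81 - 16)²/(-14563) = ((⅔)*0*(-106))*(1/9742) + 65²*(-1/14563) = 0*(1/9742) + 4225*(-1/14563) = 0 - 4225/14563 = -4225/14563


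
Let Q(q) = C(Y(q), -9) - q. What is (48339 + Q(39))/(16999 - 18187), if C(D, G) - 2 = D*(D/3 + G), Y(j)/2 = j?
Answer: -12407/297 ≈ -41.774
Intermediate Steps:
Y(j) = 2*j
C(D, G) = 2 + D*(G + D/3) (C(D, G) = 2 + D*(D/3 + G) = 2 + D*(G + D/3))
Q(q) = 2 - 19*q + 4*q²/3 (Q(q) = (2 + (2*q)²/3 + (2*q)*(-9)) - q = (2 + (4*q²)/3 - 18*q) - q = (2 + 4*q²/3 - 18*q) - q = (2 - 18*q + 4*q²/3) - q = 2 - 19*q + 4*q²/3)
(48339 + Q(39))/(16999 - 18187) = (48339 + (2 - 19*39 + (4/3)*39²))/(16999 - 18187) = (48339 + (2 - 741 + (4/3)*1521))/(-1188) = (48339 + (2 - 741 + 2028))*(-1/1188) = (48339 + 1289)*(-1/1188) = 49628*(-1/1188) = -12407/297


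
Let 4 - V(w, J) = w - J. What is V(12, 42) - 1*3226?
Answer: -3192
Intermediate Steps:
V(w, J) = 4 + J - w (V(w, J) = 4 - (w - J) = 4 + (J - w) = 4 + J - w)
V(12, 42) - 1*3226 = (4 + 42 - 1*12) - 1*3226 = (4 + 42 - 12) - 3226 = 34 - 3226 = -3192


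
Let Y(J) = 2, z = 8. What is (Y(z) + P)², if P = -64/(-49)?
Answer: 26244/2401 ≈ 10.930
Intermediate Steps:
P = 64/49 (P = -64*(-1/49) = 64/49 ≈ 1.3061)
(Y(z) + P)² = (2 + 64/49)² = (162/49)² = 26244/2401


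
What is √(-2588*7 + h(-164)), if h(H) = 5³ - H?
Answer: I*√17827 ≈ 133.52*I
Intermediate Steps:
h(H) = 125 - H
√(-2588*7 + h(-164)) = √(-2588*7 + (125 - 1*(-164))) = √(-18116 + (125 + 164)) = √(-18116 + 289) = √(-17827) = I*√17827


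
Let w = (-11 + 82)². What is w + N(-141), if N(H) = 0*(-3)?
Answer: 5041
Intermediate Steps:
N(H) = 0
w = 5041 (w = 71² = 5041)
w + N(-141) = 5041 + 0 = 5041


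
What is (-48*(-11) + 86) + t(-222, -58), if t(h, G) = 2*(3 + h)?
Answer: 176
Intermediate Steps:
t(h, G) = 6 + 2*h
(-48*(-11) + 86) + t(-222, -58) = (-48*(-11) + 86) + (6 + 2*(-222)) = (528 + 86) + (6 - 444) = 614 - 438 = 176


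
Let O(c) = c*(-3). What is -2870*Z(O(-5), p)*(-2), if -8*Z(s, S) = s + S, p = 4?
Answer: -27265/2 ≈ -13633.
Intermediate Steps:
O(c) = -3*c
Z(s, S) = -S/8 - s/8 (Z(s, S) = -(s + S)/8 = -(S + s)/8 = -S/8 - s/8)
-2870*Z(O(-5), p)*(-2) = -2870*(-⅛*4 - (-3)*(-5)/8)*(-2) = -2870*(-½ - ⅛*15)*(-2) = -2870*(-½ - 15/8)*(-2) = -(-27265)*(-2)/4 = -2870*19/4 = -27265/2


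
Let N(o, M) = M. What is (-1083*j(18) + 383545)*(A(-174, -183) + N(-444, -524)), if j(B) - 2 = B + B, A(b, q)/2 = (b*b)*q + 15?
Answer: -3794209290410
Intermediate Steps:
A(b, q) = 30 + 2*q*b**2 (A(b, q) = 2*((b*b)*q + 15) = 2*(b**2*q + 15) = 2*(q*b**2 + 15) = 2*(15 + q*b**2) = 30 + 2*q*b**2)
j(B) = 2 + 2*B (j(B) = 2 + (B + B) = 2 + 2*B)
(-1083*j(18) + 383545)*(A(-174, -183) + N(-444, -524)) = (-1083*(2 + 2*18) + 383545)*((30 + 2*(-183)*(-174)**2) - 524) = (-1083*(2 + 36) + 383545)*((30 + 2*(-183)*30276) - 524) = (-1083*38 + 383545)*((30 - 11081016) - 524) = (-41154 + 383545)*(-11080986 - 524) = 342391*(-11081510) = -3794209290410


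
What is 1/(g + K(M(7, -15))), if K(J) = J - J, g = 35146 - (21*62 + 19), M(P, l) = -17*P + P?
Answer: 1/33825 ≈ 2.9564e-5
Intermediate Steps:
M(P, l) = -16*P
g = 33825 (g = 35146 - (1302 + 19) = 35146 - 1*1321 = 35146 - 1321 = 33825)
K(J) = 0
1/(g + K(M(7, -15))) = 1/(33825 + 0) = 1/33825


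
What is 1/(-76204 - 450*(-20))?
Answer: -1/67204 ≈ -1.4880e-5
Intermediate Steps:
1/(-76204 - 450*(-20)) = 1/(-76204 + 9000) = 1/(-67204) = -1/67204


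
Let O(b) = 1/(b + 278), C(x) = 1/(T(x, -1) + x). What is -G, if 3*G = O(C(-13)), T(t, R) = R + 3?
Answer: -11/9171 ≈ -0.0011994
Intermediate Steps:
T(t, R) = 3 + R
C(x) = 1/(2 + x) (C(x) = 1/((3 - 1) + x) = 1/(2 + x))
O(b) = 1/(278 + b)
G = 11/9171 (G = 1/(3*(278 + 1/(2 - 13))) = 1/(3*(278 + 1/(-11))) = 1/(3*(278 - 1/11)) = 1/(3*(3057/11)) = (1/3)*(11/3057) = 11/9171 ≈ 0.0011994)
-G = -1*11/9171 = -11/9171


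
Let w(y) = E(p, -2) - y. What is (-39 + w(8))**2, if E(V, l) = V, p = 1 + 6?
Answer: 1600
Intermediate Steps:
p = 7
w(y) = 7 - y
(-39 + w(8))**2 = (-39 + (7 - 1*8))**2 = (-39 + (7 - 8))**2 = (-39 - 1)**2 = (-40)**2 = 1600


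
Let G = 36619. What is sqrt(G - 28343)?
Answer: 2*sqrt(2069) ≈ 90.973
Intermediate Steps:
sqrt(G - 28343) = sqrt(36619 - 28343) = sqrt(8276) = 2*sqrt(2069)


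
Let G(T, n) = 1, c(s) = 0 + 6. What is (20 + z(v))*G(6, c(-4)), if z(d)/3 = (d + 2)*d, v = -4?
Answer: 44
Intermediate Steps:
c(s) = 6
z(d) = 3*d*(2 + d) (z(d) = 3*((d + 2)*d) = 3*((2 + d)*d) = 3*(d*(2 + d)) = 3*d*(2 + d))
(20 + z(v))*G(6, c(-4)) = (20 + 3*(-4)*(2 - 4))*1 = (20 + 3*(-4)*(-2))*1 = (20 + 24)*1 = 44*1 = 44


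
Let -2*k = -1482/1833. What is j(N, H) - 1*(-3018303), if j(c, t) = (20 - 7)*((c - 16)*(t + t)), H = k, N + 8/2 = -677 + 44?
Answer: 141537659/47 ≈ 3.0114e+6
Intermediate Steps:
N = -637 (N = -4 + (-677 + 44) = -4 - 633 = -637)
k = 19/47 (k = -(-741)/1833 = -1/2*(-38/47) = 19/47 ≈ 0.40426)
H = 19/47 ≈ 0.40426
j(c, t) = 26*t*(-16 + c) (j(c, t) = 13*((-16 + c)*(2*t)) = 13*(2*t*(-16 + c)) = 26*t*(-16 + c))
j(N, H) - 1*(-3018303) = 26*(19/47)*(-16 - 637) - 1*(-3018303) = 26*(19/47)*(-653) + 3018303 = -322582/47 + 3018303 = 141537659/47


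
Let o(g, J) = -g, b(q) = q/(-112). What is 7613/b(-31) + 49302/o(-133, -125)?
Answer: 114931610/4123 ≈ 27876.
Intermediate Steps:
b(q) = -q/112 (b(q) = q*(-1/112) = -q/112)
7613/b(-31) + 49302/o(-133, -125) = 7613/((-1/112*(-31))) + 49302/((-1*(-133))) = 7613/(31/112) + 49302/133 = 7613*(112/31) + 49302*(1/133) = 852656/31 + 49302/133 = 114931610/4123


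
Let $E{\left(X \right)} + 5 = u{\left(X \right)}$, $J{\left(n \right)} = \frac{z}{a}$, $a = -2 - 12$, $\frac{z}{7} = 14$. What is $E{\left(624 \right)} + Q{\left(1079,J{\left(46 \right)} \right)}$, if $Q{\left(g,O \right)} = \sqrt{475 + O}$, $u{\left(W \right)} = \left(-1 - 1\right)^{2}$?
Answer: $-1 + 6 \sqrt{13} \approx 20.633$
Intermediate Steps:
$z = 98$ ($z = 7 \cdot 14 = 98$)
$u{\left(W \right)} = 4$ ($u{\left(W \right)} = \left(-2\right)^{2} = 4$)
$a = -14$
$J{\left(n \right)} = -7$ ($J{\left(n \right)} = \frac{98}{-14} = 98 \left(- \frac{1}{14}\right) = -7$)
$E{\left(X \right)} = -1$ ($E{\left(X \right)} = -5 + 4 = -1$)
$E{\left(624 \right)} + Q{\left(1079,J{\left(46 \right)} \right)} = -1 + \sqrt{475 - 7} = -1 + \sqrt{468} = -1 + 6 \sqrt{13}$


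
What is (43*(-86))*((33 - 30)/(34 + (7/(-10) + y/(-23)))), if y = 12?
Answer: -850540/2513 ≈ -338.46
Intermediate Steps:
(43*(-86))*((33 - 30)/(34 + (7/(-10) + y/(-23)))) = (43*(-86))*((33 - 30)/(34 + (7/(-10) + 12/(-23)))) = -11094/(34 + (7*(-⅒) + 12*(-1/23))) = -11094/(34 + (-7/10 - 12/23)) = -11094/(34 - 281/230) = -11094/7539/230 = -11094*230/7539 = -3698*230/2513 = -850540/2513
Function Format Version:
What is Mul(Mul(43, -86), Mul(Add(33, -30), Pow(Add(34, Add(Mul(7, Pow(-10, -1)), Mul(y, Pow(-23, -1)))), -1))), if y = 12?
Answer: Rational(-850540, 2513) ≈ -338.46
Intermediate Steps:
Mul(Mul(43, -86), Mul(Add(33, -30), Pow(Add(34, Add(Mul(7, Pow(-10, -1)), Mul(y, Pow(-23, -1)))), -1))) = Mul(Mul(43, -86), Mul(Add(33, -30), Pow(Add(34, Add(Mul(7, Pow(-10, -1)), Mul(12, Pow(-23, -1)))), -1))) = Mul(-3698, Mul(3, Pow(Add(34, Add(Mul(7, Rational(-1, 10)), Mul(12, Rational(-1, 23)))), -1))) = Mul(-3698, Mul(3, Pow(Add(34, Add(Rational(-7, 10), Rational(-12, 23))), -1))) = Mul(-3698, Mul(3, Pow(Add(34, Rational(-281, 230)), -1))) = Mul(-3698, Mul(3, Pow(Rational(7539, 230), -1))) = Mul(-3698, Mul(3, Rational(230, 7539))) = Mul(-3698, Rational(230, 2513)) = Rational(-850540, 2513)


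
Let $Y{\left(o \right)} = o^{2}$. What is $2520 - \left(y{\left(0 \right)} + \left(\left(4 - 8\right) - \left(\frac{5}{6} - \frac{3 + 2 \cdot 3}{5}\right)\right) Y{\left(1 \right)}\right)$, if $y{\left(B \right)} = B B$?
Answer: $\frac{75691}{30} \approx 2523.0$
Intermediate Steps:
$y{\left(B \right)} = B^{2}$
$2520 - \left(y{\left(0 \right)} + \left(\left(4 - 8\right) - \left(\frac{5}{6} - \frac{3 + 2 \cdot 3}{5}\right)\right) Y{\left(1 \right)}\right) = 2520 - \left(0^{2} + \left(\left(4 - 8\right) - \left(\frac{5}{6} - \frac{3 + 2 \cdot 3}{5}\right)\right) 1^{2}\right) = 2520 - \left(0 + \left(-4 - \left(\frac{5}{6} - \left(3 + 6\right) \frac{1}{5}\right)\right) 1\right) = 2520 - \left(0 + \left(-4 + \left(9 \cdot \frac{1}{5} - \frac{5}{6}\right)\right) 1\right) = 2520 - \left(0 + \left(-4 + \left(\frac{9}{5} - \frac{5}{6}\right)\right) 1\right) = 2520 - \left(0 + \left(-4 + \frac{29}{30}\right) 1\right) = 2520 - \left(0 - \frac{91}{30}\right) = 2520 - - \frac{91}{30} = 2520 + \frac{91}{30} = \frac{75691}{30}$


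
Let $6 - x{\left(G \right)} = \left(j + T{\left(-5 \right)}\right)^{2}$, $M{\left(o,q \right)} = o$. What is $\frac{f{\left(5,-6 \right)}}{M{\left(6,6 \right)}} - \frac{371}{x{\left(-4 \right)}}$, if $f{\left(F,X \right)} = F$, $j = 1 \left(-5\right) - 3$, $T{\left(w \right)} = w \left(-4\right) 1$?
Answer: $\frac{81}{23} \approx 3.5217$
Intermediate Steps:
$T{\left(w \right)} = - 4 w$ ($T{\left(w \right)} = - 4 w 1 = - 4 w$)
$j = -8$ ($j = -5 - 3 = -8$)
$x{\left(G \right)} = -138$ ($x{\left(G \right)} = 6 - \left(-8 - -20\right)^{2} = 6 - \left(-8 + 20\right)^{2} = 6 - 12^{2} = 6 - 144 = -138$)
$\frac{f{\left(5,-6 \right)}}{M{\left(6,6 \right)}} - \frac{371}{x{\left(-4 \right)}} = \frac{5}{6} - \frac{371}{-138} = 5 \cdot \frac{1}{6} - - \frac{371}{138} = \frac{5}{6} + \frac{371}{138} = \frac{81}{23}$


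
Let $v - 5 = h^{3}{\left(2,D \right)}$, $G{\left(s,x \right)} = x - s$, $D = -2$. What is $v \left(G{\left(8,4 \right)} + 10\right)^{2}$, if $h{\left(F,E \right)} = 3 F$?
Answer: $7956$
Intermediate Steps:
$v = 221$ ($v = 5 + \left(3 \cdot 2\right)^{3} = 5 + 6^{3} = 5 + 216 = 221$)
$v \left(G{\left(8,4 \right)} + 10\right)^{2} = 221 \left(\left(4 - 8\right) + 10\right)^{2} = 221 \left(-4 + 10\right)^{2} = 221 \cdot 6^{2} = 221 \cdot 36 = 7956$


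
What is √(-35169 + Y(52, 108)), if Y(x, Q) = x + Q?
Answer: I*√35009 ≈ 187.11*I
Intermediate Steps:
Y(x, Q) = Q + x
√(-35169 + Y(52, 108)) = √(-35169 + (108 + 52)) = √(-35169 + 160) = √(-35009) = I*√35009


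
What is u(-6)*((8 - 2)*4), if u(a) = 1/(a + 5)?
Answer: -24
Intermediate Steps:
u(a) = 1/(5 + a)
u(-6)*((8 - 2)*4) = ((8 - 2)*4)/(5 - 6) = (6*4)/(-1) = -1*24 = -24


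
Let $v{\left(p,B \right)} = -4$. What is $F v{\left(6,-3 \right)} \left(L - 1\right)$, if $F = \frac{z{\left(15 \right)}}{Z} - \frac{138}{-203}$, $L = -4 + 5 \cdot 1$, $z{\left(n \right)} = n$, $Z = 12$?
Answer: $0$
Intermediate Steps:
$L = 1$ ($L = -4 + 5 = 1$)
$F = \frac{1567}{812}$ ($F = \frac{15}{12} - \frac{138}{-203} = 15 \cdot \frac{1}{12} - - \frac{138}{203} = \frac{5}{4} + \frac{138}{203} = \frac{1567}{812} \approx 1.9298$)
$F v{\left(6,-3 \right)} \left(L - 1\right) = \frac{1567 \left(- 4 \left(1 - 1\right)\right)}{812} = \frac{1567 \left(\left(-4\right) 0\right)}{812} = \frac{1567}{812} \cdot 0 = 0$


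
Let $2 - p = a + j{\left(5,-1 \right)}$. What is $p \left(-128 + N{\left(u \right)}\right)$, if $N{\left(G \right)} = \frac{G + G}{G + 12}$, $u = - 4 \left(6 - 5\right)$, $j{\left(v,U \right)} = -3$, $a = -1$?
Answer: $-774$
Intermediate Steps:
$u = -4$ ($u = \left(-4\right) 1 = -4$)
$p = 6$ ($p = 2 - \left(-1 - 3\right) = 2 - -4 = 2 + 4 = 6$)
$N{\left(G \right)} = \frac{2 G}{12 + G}$
$p \left(-128 + N{\left(u \right)}\right) = 6 \left(-128 + 2 \left(-4\right) \frac{1}{12 - 4}\right) = 6 \left(-128 + 2 \left(-4\right) \frac{1}{8}\right) = 6 \left(-128 - 1\right) = 6 \left(-129\right) = -774$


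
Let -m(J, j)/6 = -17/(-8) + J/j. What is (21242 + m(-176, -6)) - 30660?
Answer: -38427/4 ≈ -9606.8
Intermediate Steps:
m(J, j) = -51/4 - 6*J/j (m(J, j) = -6*(-17/(-8) + J/j) = -6*(-17*(-⅛) + J/j) = -6*(17/8 + J/j) = -51/4 - 6*J/j)
(21242 + m(-176, -6)) - 30660 = (21242 + (-51/4 - 6*(-176)/(-6))) - 30660 = (21242 + (-51/4 - 6*(-176)*(-⅙))) - 30660 = (21242 + (-51/4 - 176)) - 30660 = (21242 - 755/4) - 30660 = 84213/4 - 30660 = -38427/4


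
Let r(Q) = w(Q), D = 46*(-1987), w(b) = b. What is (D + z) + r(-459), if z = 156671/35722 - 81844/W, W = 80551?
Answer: -264315078697389/2877442822 ≈ -91858.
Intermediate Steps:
D = -91402
r(Q) = Q
z = 9696374353/2877442822 (z = 156671/35722 - 81844/80551 = 9696374353/2877442822 ≈ 3.3698)
(D + z) + r(-459) = (-91402 + 9696374353/2877442822) - 459 = -262994332442091/2877442822 - 459 = -264315078697389/2877442822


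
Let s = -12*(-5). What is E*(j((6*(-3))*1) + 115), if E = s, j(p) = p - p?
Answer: 6900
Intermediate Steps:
s = 60
j(p) = 0
E = 60
E*(j((6*(-3))*1) + 115) = 60*(0 + 115) = 60*115 = 6900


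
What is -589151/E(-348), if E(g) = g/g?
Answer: -589151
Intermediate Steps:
E(g) = 1
-589151/E(-348) = -589151/1 = -589151*1 = -589151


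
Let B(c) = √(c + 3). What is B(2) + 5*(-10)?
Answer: -50 + √5 ≈ -47.764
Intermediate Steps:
B(c) = √(3 + c)
B(2) + 5*(-10) = √(3 + 2) + 5*(-10) = √5 - 50 = -50 + √5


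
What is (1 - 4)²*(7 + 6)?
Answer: 117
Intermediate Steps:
(1 - 4)²*(7 + 6) = (-3)²*13 = 9*13 = 117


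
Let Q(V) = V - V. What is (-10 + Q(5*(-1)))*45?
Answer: -450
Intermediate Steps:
Q(V) = 0
(-10 + Q(5*(-1)))*45 = (-10 + 0)*45 = -10*45 = -450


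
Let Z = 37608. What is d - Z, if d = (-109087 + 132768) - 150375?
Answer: -164302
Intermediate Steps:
d = -126694 (d = 23681 - 150375 = -126694)
d - Z = -126694 - 1*37608 = -126694 - 37608 = -164302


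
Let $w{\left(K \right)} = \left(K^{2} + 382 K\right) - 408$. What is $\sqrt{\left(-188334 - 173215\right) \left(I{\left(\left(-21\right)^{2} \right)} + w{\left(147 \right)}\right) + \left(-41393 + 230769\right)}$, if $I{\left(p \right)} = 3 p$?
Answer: $i \sqrt{28445762846} \approx 1.6866 \cdot 10^{5} i$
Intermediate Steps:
$w{\left(K \right)} = -408 + K^{2} + 382 K$
$\sqrt{\left(-188334 - 173215\right) \left(I{\left(\left(-21\right)^{2} \right)} + w{\left(147 \right)}\right) + \left(-41393 + 230769\right)} = \sqrt{\left(-188334 - 173215\right) \left(3 \left(-21\right)^{2} + \left(-408 + 147^{2} + 382 \cdot 147\right)\right) + \left(-41393 + 230769\right)} = \sqrt{- 361549 \left(3 \cdot 441 + \left(-408 + 21609 + 56154\right)\right) + 189376} = \sqrt{- 361549 \left(1323 + 77355\right) + 189376} = \sqrt{\left(-361549\right) 78678 + 189376} = \sqrt{-28445952222 + 189376} = \sqrt{-28445762846} = i \sqrt{28445762846}$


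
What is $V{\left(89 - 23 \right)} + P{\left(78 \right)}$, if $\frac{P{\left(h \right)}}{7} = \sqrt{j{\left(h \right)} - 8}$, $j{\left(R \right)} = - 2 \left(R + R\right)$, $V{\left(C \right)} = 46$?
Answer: $46 + 56 i \sqrt{5} \approx 46.0 + 125.22 i$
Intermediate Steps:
$j{\left(R \right)} = - 4 R$ ($j{\left(R \right)} = - 2 \cdot 2 R = - 4 R$)
$P{\left(h \right)} = 7 \sqrt{-8 - 4 h}$ ($P{\left(h \right)} = 7 \sqrt{- 4 h - 8} = 7 \sqrt{-8 - 4 h}$)
$V{\left(89 - 23 \right)} + P{\left(78 \right)} = 46 + 14 \sqrt{-2 - 78} = 46 + 14 \sqrt{-80} = 46 + 14 \cdot 4 i \sqrt{5} = 46 + 56 i \sqrt{5}$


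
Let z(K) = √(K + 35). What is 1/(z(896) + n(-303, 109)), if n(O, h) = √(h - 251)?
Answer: 1/(7*√19 + I*√142) ≈ 0.028436 - 0.011106*I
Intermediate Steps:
n(O, h) = √(-251 + h)
z(K) = √(35 + K)
1/(z(896) + n(-303, 109)) = 1/(√(35 + 896) + √(-251 + 109)) = 1/(√931 + √(-142)) = 1/(7*√19 + I*√142)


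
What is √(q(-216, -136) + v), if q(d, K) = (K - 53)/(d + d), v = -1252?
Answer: 15*I*√89/4 ≈ 35.377*I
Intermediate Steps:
q(d, K) = (-53 + K)/(2*d) (q(d, K) = (-53 + K)/((2*d)) = (-53 + K)*(1/(2*d)) = (-53 + K)/(2*d))
√(q(-216, -136) + v) = √((½)*(-53 - 136)/(-216) - 1252) = √((½)*(-1/216)*(-189) - 1252) = √(7/16 - 1252) = √(-20025/16) = 15*I*√89/4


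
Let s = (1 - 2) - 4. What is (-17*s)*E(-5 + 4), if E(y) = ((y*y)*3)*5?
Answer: 1275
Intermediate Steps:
s = -5 (s = -1 - 4 = -5)
E(y) = 15*y² (E(y) = (y²*3)*5 = (3*y²)*5 = 15*y²)
(-17*s)*E(-5 + 4) = (-17*(-5))*(15*(-5 + 4)²) = 85*(15*(-1)²) = 85*(15*1) = 85*15 = 1275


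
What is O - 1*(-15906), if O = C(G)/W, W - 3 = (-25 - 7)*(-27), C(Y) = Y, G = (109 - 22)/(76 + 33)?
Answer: 501054935/31501 ≈ 15906.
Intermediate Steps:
G = 87/109 ≈ 0.79817
W = 867 (W = 3 + (-25 - 7)*(-27) = 3 - 32*(-27) = 3 + 864 = 867)
O = 29/31501 (O = (87/109)/867 = (87/109)*(1/867) = 29/31501 ≈ 0.00092061)
O - 1*(-15906) = 29/31501 - 1*(-15906) = 29/31501 + 15906 = 501054935/31501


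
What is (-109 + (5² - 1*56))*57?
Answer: -7980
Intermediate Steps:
(-109 + (5² - 1*56))*57 = (-109 + (25 - 56))*57 = (-109 - 31)*57 = -140*57 = -7980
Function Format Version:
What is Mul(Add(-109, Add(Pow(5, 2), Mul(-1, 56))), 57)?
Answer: -7980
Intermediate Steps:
Mul(Add(-109, Add(Pow(5, 2), Mul(-1, 56))), 57) = Mul(Add(-109, Add(25, -56)), 57) = Mul(Add(-109, -31), 57) = Mul(-140, 57) = -7980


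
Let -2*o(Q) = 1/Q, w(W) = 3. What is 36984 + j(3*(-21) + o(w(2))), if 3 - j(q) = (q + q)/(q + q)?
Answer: 36986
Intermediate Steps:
o(Q) = -1/(2*Q)
j(q) = 2 (j(q) = 3 - (q + q)/(q + q) = 3 - 2*q/(2*q) = 3 - 2*q*1/(2*q) = 3 - 1*1 = 3 - 1 = 2)
36984 + j(3*(-21) + o(w(2))) = 36984 + 2 = 36986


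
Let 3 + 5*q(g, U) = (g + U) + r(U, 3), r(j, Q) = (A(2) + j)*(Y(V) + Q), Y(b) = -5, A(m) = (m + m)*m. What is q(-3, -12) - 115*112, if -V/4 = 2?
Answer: -12882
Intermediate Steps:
A(m) = 2*m**2 (A(m) = (2*m)*m = 2*m**2)
V = -8 (V = -4*2 = -8)
r(j, Q) = (-5 + Q)*(8 + j) (r(j, Q) = (2*2**2 + j)*(-5 + Q) = (2*4 + j)*(-5 + Q) = (8 + j)*(-5 + Q) = (-5 + Q)*(8 + j))
q(g, U) = -19/5 - U/5 + g/5 (q(g, U) = -3/5 + ((g + U) + (-40 - 5*U + 8*3 + 3*U))/5 = -3/5 + ((U + g) + (-40 - 5*U + 24 + 3*U))/5 = -3/5 + ((U + g) + (-16 - 2*U))/5 = -3/5 + (-16 + g - U)/5 = -3/5 + (-16/5 - U/5 + g/5) = -19/5 - U/5 + g/5)
q(-3, -12) - 115*112 = (-19/5 - 1/5*(-12) + (1/5)*(-3)) - 115*112 = (-19/5 + 12/5 - 3/5) - 12880 = -2 - 12880 = -12882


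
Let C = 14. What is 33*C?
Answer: 462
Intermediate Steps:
33*C = 33*14 = 462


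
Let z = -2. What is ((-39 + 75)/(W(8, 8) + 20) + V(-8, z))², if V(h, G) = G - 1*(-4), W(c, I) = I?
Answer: 529/49 ≈ 10.796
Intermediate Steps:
V(h, G) = 4 + G (V(h, G) = G + 4 = 4 + G)
((-39 + 75)/(W(8, 8) + 20) + V(-8, z))² = ((-39 + 75)/(8 + 20) + (4 - 2))² = (36/28 + 2)² = (36*(1/28) + 2)² = (9/7 + 2)² = (23/7)² = 529/49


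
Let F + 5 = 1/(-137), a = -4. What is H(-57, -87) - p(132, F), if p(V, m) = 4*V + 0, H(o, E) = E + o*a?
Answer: -387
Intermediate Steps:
H(o, E) = E - 4*o (H(o, E) = E + o*(-4) = E - 4*o)
F = -686/137 (F = -5 + 1/(-137) = -5 - 1/137 = -686/137 ≈ -5.0073)
p(V, m) = 4*V
H(-57, -87) - p(132, F) = (-87 - 4*(-57)) - 4*132 = (-87 + 228) - 1*528 = 141 - 528 = -387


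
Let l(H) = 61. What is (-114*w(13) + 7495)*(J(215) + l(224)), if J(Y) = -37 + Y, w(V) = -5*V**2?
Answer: 24814175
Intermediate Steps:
(-114*w(13) + 7495)*(J(215) + l(224)) = (-(-570)*13**2 + 7495)*((-37 + 215) + 61) = (-(-570)*169 + 7495)*(178 + 61) = (-114*(-845) + 7495)*239 = (96330 + 7495)*239 = 103825*239 = 24814175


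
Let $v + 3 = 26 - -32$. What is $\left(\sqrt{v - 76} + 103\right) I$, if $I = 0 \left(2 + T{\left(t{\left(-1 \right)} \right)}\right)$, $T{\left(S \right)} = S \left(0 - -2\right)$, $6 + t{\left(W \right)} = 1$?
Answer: $0$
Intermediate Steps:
$t{\left(W \right)} = -5$ ($t{\left(W \right)} = -6 + 1 = -5$)
$v = 55$ ($v = -3 + \left(26 - -32\right) = -3 + \left(26 + 32\right) = -3 + 58 = 55$)
$T{\left(S \right)} = 2 S$ ($T{\left(S \right)} = S \left(0 + 2\right) = S 2 = 2 S$)
$I = 0$ ($I = 0 \left(2 + 2 \left(-5\right)\right) = 0 \left(2 - 10\right) = 0 \left(-8\right) = 0$)
$\left(\sqrt{v - 76} + 103\right) I = \left(\sqrt{55 - 76} + 103\right) 0 = \left(\sqrt{-21} + 103\right) 0 = \left(i \sqrt{21} + 103\right) 0 = \left(103 + i \sqrt{21}\right) 0 = 0$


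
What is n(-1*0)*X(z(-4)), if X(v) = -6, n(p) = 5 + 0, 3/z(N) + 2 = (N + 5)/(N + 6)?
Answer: -30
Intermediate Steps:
z(N) = 3/(-2 + (5 + N)/(6 + N)) (z(N) = 3/(-2 + (N + 5)/(N + 6)) = 3/(-2 + (5 + N)/(6 + N)))
n(p) = 5
n(-1*0)*X(z(-4)) = 5*(-6) = -30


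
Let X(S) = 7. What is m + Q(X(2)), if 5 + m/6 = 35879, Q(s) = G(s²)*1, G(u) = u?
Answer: 215293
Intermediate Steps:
Q(s) = s² (Q(s) = s²*1 = s²)
m = 215244 (m = -30 + 6*35879 = -30 + 215274 = 215244)
m + Q(X(2)) = 215244 + 7² = 215244 + 49 = 215293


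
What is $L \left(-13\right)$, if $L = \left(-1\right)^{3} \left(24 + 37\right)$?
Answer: $793$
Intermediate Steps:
$L = -61$ ($L = \left(-1\right) 61 = -61$)
$L \left(-13\right) = \left(-61\right) \left(-13\right) = 793$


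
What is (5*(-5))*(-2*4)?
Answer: 200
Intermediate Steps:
(5*(-5))*(-2*4) = -25*(-8) = 200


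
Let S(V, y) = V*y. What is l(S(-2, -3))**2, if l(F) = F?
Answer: 36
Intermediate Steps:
l(S(-2, -3))**2 = (-2*(-3))**2 = 6**2 = 36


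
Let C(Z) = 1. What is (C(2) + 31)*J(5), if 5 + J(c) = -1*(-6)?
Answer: 32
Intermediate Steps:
J(c) = 1 (J(c) = -5 - 1*(-6) = -5 + 6 = 1)
(C(2) + 31)*J(5) = (1 + 31)*1 = 32*1 = 32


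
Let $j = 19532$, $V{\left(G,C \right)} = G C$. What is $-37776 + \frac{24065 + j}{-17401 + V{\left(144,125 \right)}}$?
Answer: $- \frac{22584227}{599} \approx -37703.0$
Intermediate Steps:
$V{\left(G,C \right)} = C G$
$-37776 + \frac{24065 + j}{-17401 + V{\left(144,125 \right)}} = -37776 + \frac{24065 + 19532}{-17401 + 125 \cdot 144} = -37776 + \frac{43597}{-17401 + 18000} = -37776 + \frac{43597}{599} = - \frac{22584227}{599}$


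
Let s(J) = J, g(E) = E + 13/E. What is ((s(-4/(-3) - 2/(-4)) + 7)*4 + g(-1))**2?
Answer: 4096/9 ≈ 455.11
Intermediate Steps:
((s(-4/(-3) - 2/(-4)) + 7)*4 + g(-1))**2 = (((-4/(-3) - 2/(-4)) + 7)*4 + (-1 + 13/(-1)))**2 = (((-4*(-1/3) - 2*(-1/4)) + 7)*4 + (-1 + 13*(-1)))**2 = (((4/3 + 1/2) + 7)*4 + (-1 - 13))**2 = ((11/6 + 7)*4 - 14)**2 = ((53/6)*4 - 14)**2 = (106/3 - 14)**2 = (64/3)**2 = 4096/9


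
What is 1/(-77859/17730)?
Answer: -1970/8651 ≈ -0.22772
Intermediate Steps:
1/(-77859/17730) = 1/(-77859*1/17730) = 1/(-8651/1970) = -1970/8651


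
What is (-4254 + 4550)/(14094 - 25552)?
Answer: -148/5729 ≈ -0.025833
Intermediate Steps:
(-4254 + 4550)/(14094 - 25552) = 296/(-11458) = 296*(-1/11458) = -148/5729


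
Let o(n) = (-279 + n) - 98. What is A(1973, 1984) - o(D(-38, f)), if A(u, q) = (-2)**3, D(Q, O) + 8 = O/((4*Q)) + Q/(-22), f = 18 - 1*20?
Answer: 313717/836 ≈ 375.26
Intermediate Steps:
f = -2 (f = 18 - 20 = -2)
D(Q, O) = -8 - Q/22 + O/(4*Q) (D(Q, O) = -8 + (O/((4*Q)) + Q/(-22)) = -8 + (O*(1/(4*Q)) + Q*(-1/22)) = -8 + (O/(4*Q) - Q/22) = -8 + (-Q/22 + O/(4*Q)) = -8 - Q/22 + O/(4*Q))
A(u, q) = -8
o(n) = -377 + n
A(1973, 1984) - o(D(-38, f)) = -8 - (-377 + (-8 - 1/22*(-38) + (1/4)*(-2)/(-38))) = -8 - (-377 + (-8 + 19/11 + (1/4)*(-2)*(-1/38))) = -8 - (-377 + (-8 + 19/11 + 1/76)) = -8 - (-377 - 5233/836) = -8 - 1*(-320405/836) = -8 + 320405/836 = 313717/836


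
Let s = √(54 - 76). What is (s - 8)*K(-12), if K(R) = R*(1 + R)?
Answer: -1056 + 132*I*√22 ≈ -1056.0 + 619.13*I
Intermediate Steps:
s = I*√22 (s = √(-22) = I*√22 ≈ 4.6904*I)
(s - 8)*K(-12) = (I*√22 - 8)*(-12*(1 - 12)) = (-8 + I*√22)*(-12*(-11)) = (-8 + I*√22)*132 = -1056 + 132*I*√22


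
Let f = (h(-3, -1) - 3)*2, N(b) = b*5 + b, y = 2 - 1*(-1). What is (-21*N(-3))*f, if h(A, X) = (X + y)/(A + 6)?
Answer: -1764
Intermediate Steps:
y = 3 (y = 2 + 1 = 3)
N(b) = 6*b (N(b) = 5*b + b = 6*b)
h(A, X) = (3 + X)/(6 + A) (h(A, X) = (X + 3)/(A + 6) = (3 + X)/(6 + A))
f = -14/3 (f = ((3 - 1)/(6 - 3) - 3)*2 = (2/3 - 3)*2 = -7/3*2 = -14/3 ≈ -4.6667)
(-21*N(-3))*f = -126*(-3)*(-14/3) = -21*(-18)*(-14/3) = 378*(-14/3) = -1764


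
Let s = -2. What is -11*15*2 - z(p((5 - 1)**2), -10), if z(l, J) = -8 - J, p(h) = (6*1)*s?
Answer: -332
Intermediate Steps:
p(h) = -12 (p(h) = (6*1)*(-2) = 6*(-2) = -12)
-11*15*2 - z(p((5 - 1)**2), -10) = -11*15*2 - (-8 - 1*(-10)) = -165*2 - (-8 + 10) = -330 - 1*2 = -330 - 2 = -332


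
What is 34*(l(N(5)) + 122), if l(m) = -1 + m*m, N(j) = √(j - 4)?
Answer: 4148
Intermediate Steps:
N(j) = √(-4 + j)
l(m) = -1 + m²
34*(l(N(5)) + 122) = 34*((-1 + (√(-4 + 5))²) + 122) = 34*((-1 + (√1)²) + 122) = 34*((-1 + 1²) + 122) = 34*((-1 + 1) + 122) = 34*(0 + 122) = 34*122 = 4148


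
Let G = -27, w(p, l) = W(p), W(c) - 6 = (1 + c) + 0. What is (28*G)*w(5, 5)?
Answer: -9072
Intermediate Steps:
W(c) = 7 + c (W(c) = 6 + ((1 + c) + 0) = 6 + (1 + c) = 7 + c)
w(p, l) = 7 + p
(28*G)*w(5, 5) = (28*(-27))*(7 + 5) = -756*12 = -9072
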